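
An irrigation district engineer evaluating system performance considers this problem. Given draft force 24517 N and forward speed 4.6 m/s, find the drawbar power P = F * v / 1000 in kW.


P = F * v / 1000
  = 24517 * 4.6 / 1000
  = 112778.20 / 1000
  = 112.78 kW


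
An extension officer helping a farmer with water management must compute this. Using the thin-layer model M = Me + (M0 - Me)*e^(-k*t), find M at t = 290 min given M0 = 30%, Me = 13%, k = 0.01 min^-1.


M = Me + (M0 - Me) * e^(-k*t)
  = 13 + (30 - 13) * e^(-0.01*290)
  = 13 + 17 * e^(-2.900)
  = 13 + 17 * 0.05502
  = 13 + 0.9354
  = 13.94%


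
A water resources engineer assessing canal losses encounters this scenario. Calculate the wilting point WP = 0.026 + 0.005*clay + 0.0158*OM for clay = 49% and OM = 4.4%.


WP = 0.026 + 0.005*49 + 0.0158*4.4
   = 0.026 + 0.2450 + 0.0695
   = 0.3405


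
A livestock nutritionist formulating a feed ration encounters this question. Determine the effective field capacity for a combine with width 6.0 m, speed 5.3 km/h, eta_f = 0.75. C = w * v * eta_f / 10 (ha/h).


C = w * v * eta_f / 10
  = 6.0 * 5.3 * 0.75 / 10
  = 23.85 / 10
  = 2.39 ha/h


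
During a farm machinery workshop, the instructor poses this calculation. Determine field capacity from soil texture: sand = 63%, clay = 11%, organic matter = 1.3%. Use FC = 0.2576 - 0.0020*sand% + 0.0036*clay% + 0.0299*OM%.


FC = 0.2576 - 0.0020*63 + 0.0036*11 + 0.0299*1.3
   = 0.2576 - 0.1260 + 0.0396 + 0.0389
   = 0.2101


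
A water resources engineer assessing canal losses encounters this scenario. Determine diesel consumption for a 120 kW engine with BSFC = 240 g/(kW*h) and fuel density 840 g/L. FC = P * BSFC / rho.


FC = P * BSFC / rho_fuel
   = 120 * 240 / 840
   = 28800 / 840
   = 34.29 L/h


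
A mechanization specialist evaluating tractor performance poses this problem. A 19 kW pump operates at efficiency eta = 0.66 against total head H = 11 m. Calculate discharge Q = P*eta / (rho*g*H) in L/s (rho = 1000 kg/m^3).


Q = (P * 1000 * eta) / (rho * g * H)
  = (19 * 1000 * 0.66) / (1000 * 9.81 * 11)
  = 12540 / 107910
  = 0.11621 m^3/s = 116.21 L/s


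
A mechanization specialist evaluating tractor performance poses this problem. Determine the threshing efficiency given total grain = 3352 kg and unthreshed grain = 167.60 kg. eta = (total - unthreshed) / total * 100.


eta = (total - unthreshed) / total * 100
    = (3352 - 167.60) / 3352 * 100
    = 3184.40 / 3352 * 100
    = 95%


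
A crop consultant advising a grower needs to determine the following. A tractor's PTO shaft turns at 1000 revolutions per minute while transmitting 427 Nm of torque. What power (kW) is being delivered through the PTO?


P = 2*pi*n*T / 60000
  = 2*pi * 1000 * 427 / 60000
  = 2682920.13 / 60000
  = 44.72 kW


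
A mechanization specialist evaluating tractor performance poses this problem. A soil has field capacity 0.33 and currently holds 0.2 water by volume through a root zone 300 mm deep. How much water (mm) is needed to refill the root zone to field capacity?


SMD = (FC - theta) * D
    = (0.33 - 0.2) * 300
    = 0.130 * 300
    = 39 mm


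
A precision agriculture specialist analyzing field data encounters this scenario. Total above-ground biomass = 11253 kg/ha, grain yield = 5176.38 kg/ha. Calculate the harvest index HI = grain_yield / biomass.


HI = grain_yield / biomass
   = 5176.38 / 11253
   = 0.46


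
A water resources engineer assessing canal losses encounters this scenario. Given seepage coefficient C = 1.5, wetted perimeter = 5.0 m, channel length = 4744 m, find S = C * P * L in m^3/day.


S = C * P * L
  = 1.5 * 5.0 * 4744
  = 35580 m^3/day


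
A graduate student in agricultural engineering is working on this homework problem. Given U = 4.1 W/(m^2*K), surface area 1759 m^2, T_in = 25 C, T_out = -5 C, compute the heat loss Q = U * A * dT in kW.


dT = 25 - (-5) = 30 K
Q = U * A * dT
  = 4.1 * 1759 * 30
  = 216357 W = 216.36 kW


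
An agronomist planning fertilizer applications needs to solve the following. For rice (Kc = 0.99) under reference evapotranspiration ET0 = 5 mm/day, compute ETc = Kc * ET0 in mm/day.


ETc = Kc * ET0
    = 0.99 * 5
    = 4.95 mm/day


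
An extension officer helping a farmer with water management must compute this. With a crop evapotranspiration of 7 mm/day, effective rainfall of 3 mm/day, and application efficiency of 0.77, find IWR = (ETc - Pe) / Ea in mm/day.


IWR = (ETc - Pe) / Ea
    = (7 - 3) / 0.77
    = 4 / 0.77
    = 5.19 mm/day


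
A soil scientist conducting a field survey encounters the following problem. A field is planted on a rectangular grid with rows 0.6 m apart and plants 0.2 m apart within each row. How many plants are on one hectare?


D = 10000 / (row_sp * plant_sp)
  = 10000 / (0.6 * 0.2)
  = 10000 / 0.1200
  = 83333.33 plants/ha


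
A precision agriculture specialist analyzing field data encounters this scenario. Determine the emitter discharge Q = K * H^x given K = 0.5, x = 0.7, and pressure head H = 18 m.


Q = K * H^x
  = 0.5 * 18^0.7
  = 0.5 * 7.5629
  = 3.78 L/h


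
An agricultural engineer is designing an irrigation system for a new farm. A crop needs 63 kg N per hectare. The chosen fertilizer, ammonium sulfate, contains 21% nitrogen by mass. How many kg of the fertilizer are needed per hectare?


Rate = N_required / (N_content / 100)
     = 63 / (21 / 100)
     = 63 / 0.21
     = 300 kg/ha


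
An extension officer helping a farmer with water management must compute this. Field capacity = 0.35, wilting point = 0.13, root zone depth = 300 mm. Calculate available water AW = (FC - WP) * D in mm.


AW = (FC - WP) * D
   = (0.35 - 0.13) * 300
   = 0.22 * 300
   = 66 mm


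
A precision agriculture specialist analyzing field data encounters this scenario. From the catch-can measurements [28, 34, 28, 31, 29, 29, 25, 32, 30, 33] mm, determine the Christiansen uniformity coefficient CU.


xbar = 299 / 10 = 29.900
sum|xi - xbar| = 21
CU = 100 * (1 - 21 / (10 * 29.900))
   = 100 * (1 - 0.0702)
   = 92.98%


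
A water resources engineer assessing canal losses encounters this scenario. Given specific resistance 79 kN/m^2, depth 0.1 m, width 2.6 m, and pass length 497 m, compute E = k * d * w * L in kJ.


E = k * d * w * L
  = 79 * 0.1 * 2.6 * 497
  = 10208.38 kJ


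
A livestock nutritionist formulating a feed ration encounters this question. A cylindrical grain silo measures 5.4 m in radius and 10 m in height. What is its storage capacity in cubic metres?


V = pi * r^2 * h
  = pi * 5.4^2 * 10
  = pi * 29.16 * 10
  = 916.09 m^3


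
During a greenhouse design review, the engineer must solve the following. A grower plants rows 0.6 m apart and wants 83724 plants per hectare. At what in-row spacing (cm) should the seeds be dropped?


spacing = 10000 / (row_sp * density)
        = 10000 / (0.6 * 83724)
        = 10000 / 50234.40
        = 0.19907 m = 19.91 cm


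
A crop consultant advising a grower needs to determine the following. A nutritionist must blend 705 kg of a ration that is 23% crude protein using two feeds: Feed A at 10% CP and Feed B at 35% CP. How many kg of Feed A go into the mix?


parts_A = CP_b - target = 35 - 23 = 12
parts_B = target - CP_a = 23 - 10 = 13
total_parts = 12 + 13 = 25
Feed A = 705 * 12 / 25 = 338.40 kg
Feed B = 705 * 13 / 25 = 366.60 kg

338.40 kg


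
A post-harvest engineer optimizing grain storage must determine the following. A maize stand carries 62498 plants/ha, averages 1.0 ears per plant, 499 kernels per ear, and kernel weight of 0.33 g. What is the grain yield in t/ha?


Y = density * ears * kernels * kw
  = 62498 * 1.0 * 499 * 0.33 g/ha
  = 10291545.66 g/ha
  = 10291.55 kg/ha = 10.29 t/ha


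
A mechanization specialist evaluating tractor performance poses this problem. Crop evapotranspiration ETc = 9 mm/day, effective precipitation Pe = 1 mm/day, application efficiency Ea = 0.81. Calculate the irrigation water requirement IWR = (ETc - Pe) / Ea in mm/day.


IWR = (ETc - Pe) / Ea
    = (9 - 1) / 0.81
    = 8 / 0.81
    = 9.88 mm/day


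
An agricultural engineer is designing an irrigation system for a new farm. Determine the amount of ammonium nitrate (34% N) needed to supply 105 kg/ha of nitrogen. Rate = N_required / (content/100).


Rate = N_required / (N_content / 100)
     = 105 / (34 / 100)
     = 105 / 0.34
     = 308.82 kg/ha


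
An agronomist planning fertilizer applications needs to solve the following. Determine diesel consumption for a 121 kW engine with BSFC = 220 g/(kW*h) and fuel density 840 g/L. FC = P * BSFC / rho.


FC = P * BSFC / rho_fuel
   = 121 * 220 / 840
   = 26620 / 840
   = 31.69 L/h


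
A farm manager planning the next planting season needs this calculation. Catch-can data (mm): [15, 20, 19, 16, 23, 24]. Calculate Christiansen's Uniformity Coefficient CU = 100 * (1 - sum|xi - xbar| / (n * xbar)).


xbar = 117 / 6 = 19.500
sum|xi - xbar| = 17
CU = 100 * (1 - 17 / (6 * 19.500))
   = 100 * (1 - 0.1453)
   = 85.47%


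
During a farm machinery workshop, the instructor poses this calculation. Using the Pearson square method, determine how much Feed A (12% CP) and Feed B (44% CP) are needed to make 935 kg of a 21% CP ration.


parts_A = CP_b - target = 44 - 21 = 23
parts_B = target - CP_a = 21 - 12 = 9
total_parts = 23 + 9 = 32
Feed A = 935 * 23 / 32 = 672.03 kg
Feed B = 935 * 9 / 32 = 262.97 kg

672.03 kg


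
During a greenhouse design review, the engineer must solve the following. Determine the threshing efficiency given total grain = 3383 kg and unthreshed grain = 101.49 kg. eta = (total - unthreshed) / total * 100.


eta = (total - unthreshed) / total * 100
    = (3383 - 101.49) / 3383 * 100
    = 3281.51 / 3383 * 100
    = 97%


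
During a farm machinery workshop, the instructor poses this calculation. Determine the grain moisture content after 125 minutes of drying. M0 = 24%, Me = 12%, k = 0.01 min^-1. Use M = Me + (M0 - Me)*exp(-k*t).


M = Me + (M0 - Me) * e^(-k*t)
  = 12 + (24 - 12) * e^(-0.01*125)
  = 12 + 12 * e^(-1.250)
  = 12 + 12 * 0.28650
  = 12 + 3.4381
  = 15.44%


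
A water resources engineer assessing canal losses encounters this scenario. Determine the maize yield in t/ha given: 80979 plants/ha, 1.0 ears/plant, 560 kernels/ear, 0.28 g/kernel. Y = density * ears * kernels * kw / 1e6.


Y = density * ears * kernels * kw
  = 80979 * 1.0 * 560 * 0.28 g/ha
  = 12697507.20 g/ha
  = 12697.51 kg/ha = 12.70 t/ha


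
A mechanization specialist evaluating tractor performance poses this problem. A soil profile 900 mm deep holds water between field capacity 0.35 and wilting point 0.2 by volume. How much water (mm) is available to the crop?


AW = (FC - WP) * D
   = (0.35 - 0.2) * 900
   = 0.15 * 900
   = 135 mm


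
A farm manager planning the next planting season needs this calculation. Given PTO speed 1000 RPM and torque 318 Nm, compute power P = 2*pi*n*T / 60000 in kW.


P = 2*pi*n*T / 60000
  = 2*pi * 1000 * 318 / 60000
  = 1998052.93 / 60000
  = 33.30 kW


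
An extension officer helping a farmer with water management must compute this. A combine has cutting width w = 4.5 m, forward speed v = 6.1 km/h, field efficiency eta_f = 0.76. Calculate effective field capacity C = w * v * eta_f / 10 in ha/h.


C = w * v * eta_f / 10
  = 4.5 * 6.1 * 0.76 / 10
  = 20.86 / 10
  = 2.09 ha/h


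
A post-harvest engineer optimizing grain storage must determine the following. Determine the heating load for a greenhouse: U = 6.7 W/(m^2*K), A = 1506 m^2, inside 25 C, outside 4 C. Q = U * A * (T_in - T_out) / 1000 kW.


dT = 25 - (4) = 21 K
Q = U * A * dT
  = 6.7 * 1506 * 21
  = 211894.20 W = 211.89 kW


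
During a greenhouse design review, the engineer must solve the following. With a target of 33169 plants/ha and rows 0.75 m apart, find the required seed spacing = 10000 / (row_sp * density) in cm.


spacing = 10000 / (row_sp * density)
        = 10000 / (0.75 * 33169)
        = 10000 / 24876.75
        = 0.40198 m = 40.20 cm


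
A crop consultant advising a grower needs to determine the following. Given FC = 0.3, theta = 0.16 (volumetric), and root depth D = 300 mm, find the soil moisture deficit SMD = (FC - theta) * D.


SMD = (FC - theta) * D
    = (0.3 - 0.16) * 300
    = 0.140 * 300
    = 42 mm


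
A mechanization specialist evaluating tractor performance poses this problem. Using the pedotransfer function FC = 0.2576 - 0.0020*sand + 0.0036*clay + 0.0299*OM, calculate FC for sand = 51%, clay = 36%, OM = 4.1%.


FC = 0.2576 - 0.0020*51 + 0.0036*36 + 0.0299*4.1
   = 0.2576 - 0.1020 + 0.1296 + 0.1226
   = 0.4078


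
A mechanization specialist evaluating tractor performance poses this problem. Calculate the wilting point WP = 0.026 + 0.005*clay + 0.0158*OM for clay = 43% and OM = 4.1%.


WP = 0.026 + 0.005*43 + 0.0158*4.1
   = 0.026 + 0.2150 + 0.0648
   = 0.3058


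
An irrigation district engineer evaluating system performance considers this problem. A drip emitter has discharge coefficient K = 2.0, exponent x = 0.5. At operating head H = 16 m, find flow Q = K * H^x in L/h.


Q = K * H^x
  = 2.0 * 16^0.5
  = 2.0 * 4
  = 8 L/h


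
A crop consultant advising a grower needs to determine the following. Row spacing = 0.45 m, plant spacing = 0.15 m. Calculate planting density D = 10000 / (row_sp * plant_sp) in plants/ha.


D = 10000 / (row_sp * plant_sp)
  = 10000 / (0.45 * 0.15)
  = 10000 / 0.0675
  = 148148.15 plants/ha


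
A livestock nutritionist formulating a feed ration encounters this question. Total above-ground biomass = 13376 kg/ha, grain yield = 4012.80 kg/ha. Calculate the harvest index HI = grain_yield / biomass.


HI = grain_yield / biomass
   = 4012.80 / 13376
   = 0.30


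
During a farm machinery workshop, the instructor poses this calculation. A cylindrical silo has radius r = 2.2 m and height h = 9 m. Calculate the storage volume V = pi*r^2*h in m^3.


V = pi * r^2 * h
  = pi * 2.2^2 * 9
  = pi * 4.84 * 9
  = 136.85 m^3


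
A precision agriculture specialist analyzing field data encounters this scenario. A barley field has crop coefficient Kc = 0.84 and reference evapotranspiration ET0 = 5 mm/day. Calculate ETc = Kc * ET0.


ETc = Kc * ET0
    = 0.84 * 5
    = 4.20 mm/day


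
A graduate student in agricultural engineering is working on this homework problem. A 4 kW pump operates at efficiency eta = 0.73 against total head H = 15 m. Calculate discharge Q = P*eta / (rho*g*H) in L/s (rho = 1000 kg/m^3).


Q = (P * 1000 * eta) / (rho * g * H)
  = (4 * 1000 * 0.73) / (1000 * 9.81 * 15)
  = 2920 / 147150
  = 0.01984 m^3/s = 19.84 L/s


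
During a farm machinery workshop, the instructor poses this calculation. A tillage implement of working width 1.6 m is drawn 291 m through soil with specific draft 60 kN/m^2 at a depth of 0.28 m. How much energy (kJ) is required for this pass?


E = k * d * w * L
  = 60 * 0.28 * 1.6 * 291
  = 7822.08 kJ


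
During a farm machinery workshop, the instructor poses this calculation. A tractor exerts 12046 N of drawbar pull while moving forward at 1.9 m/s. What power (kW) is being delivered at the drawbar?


P = F * v / 1000
  = 12046 * 1.9 / 1000
  = 22887.40 / 1000
  = 22.89 kW


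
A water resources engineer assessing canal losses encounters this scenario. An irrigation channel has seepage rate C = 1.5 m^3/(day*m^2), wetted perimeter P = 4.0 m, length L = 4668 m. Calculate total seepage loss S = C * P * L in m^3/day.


S = C * P * L
  = 1.5 * 4.0 * 4668
  = 28008 m^3/day


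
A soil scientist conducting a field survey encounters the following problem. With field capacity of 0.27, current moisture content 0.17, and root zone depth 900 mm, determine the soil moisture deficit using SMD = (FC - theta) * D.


SMD = (FC - theta) * D
    = (0.27 - 0.17) * 900
    = 0.100 * 900
    = 90 mm


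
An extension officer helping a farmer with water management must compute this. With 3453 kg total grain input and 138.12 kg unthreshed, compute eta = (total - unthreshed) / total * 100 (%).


eta = (total - unthreshed) / total * 100
    = (3453 - 138.12) / 3453 * 100
    = 3314.88 / 3453 * 100
    = 96%


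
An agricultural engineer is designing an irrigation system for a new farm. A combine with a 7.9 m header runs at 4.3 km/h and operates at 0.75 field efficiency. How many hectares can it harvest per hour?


C = w * v * eta_f / 10
  = 7.9 * 4.3 * 0.75 / 10
  = 25.48 / 10
  = 2.55 ha/h


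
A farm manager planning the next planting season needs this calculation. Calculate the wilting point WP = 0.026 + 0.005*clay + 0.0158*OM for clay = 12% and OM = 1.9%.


WP = 0.026 + 0.005*12 + 0.0158*1.9
   = 0.026 + 0.0600 + 0.0300
   = 0.1160


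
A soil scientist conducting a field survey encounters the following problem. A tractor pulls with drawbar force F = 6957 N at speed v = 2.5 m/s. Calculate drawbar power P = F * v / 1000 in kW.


P = F * v / 1000
  = 6957 * 2.5 / 1000
  = 17392.50 / 1000
  = 17.39 kW


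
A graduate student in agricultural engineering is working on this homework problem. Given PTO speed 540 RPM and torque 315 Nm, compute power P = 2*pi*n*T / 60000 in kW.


P = 2*pi*n*T / 60000
  = 2*pi * 540 * 315 / 60000
  = 1068769.82 / 60000
  = 17.81 kW


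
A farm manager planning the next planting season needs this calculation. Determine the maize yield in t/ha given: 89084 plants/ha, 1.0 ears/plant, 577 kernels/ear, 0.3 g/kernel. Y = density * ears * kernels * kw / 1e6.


Y = density * ears * kernels * kw
  = 89084 * 1.0 * 577 * 0.3 g/ha
  = 15420440.40 g/ha
  = 15420.44 kg/ha = 15.42 t/ha


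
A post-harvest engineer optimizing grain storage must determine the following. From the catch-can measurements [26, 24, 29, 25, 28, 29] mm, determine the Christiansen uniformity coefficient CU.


xbar = 161 / 6 = 26.833
sum|xi - xbar| = 11
CU = 100 * (1 - 11 / (6 * 26.833))
   = 100 * (1 - 0.0683)
   = 93.17%


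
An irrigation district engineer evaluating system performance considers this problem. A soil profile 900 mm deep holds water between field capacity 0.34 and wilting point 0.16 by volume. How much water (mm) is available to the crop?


AW = (FC - WP) * D
   = (0.34 - 0.16) * 900
   = 0.18 * 900
   = 162 mm


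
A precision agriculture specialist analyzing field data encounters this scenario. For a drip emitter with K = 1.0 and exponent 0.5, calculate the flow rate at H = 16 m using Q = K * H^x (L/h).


Q = K * H^x
  = 1.0 * 16^0.5
  = 1.0 * 4
  = 4 L/h


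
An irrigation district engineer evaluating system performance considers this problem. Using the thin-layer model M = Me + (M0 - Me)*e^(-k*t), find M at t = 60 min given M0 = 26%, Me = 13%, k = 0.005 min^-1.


M = Me + (M0 - Me) * e^(-k*t)
  = 13 + (26 - 13) * e^(-0.005*60)
  = 13 + 13 * e^(-0.300)
  = 13 + 13 * 0.74082
  = 13 + 9.6306
  = 22.63%


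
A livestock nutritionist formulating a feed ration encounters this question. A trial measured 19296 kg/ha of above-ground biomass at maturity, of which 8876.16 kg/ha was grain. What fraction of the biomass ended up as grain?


HI = grain_yield / biomass
   = 8876.16 / 19296
   = 0.46


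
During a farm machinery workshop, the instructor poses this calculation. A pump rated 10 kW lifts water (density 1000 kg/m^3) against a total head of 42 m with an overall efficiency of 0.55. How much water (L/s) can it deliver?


Q = (P * 1000 * eta) / (rho * g * H)
  = (10 * 1000 * 0.55) / (1000 * 9.81 * 42)
  = 5500 / 412020
  = 0.01335 m^3/s = 13.35 L/s


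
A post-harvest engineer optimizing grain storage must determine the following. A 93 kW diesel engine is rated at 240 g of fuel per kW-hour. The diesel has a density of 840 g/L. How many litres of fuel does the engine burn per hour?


FC = P * BSFC / rho_fuel
   = 93 * 240 / 840
   = 22320 / 840
   = 26.57 L/h


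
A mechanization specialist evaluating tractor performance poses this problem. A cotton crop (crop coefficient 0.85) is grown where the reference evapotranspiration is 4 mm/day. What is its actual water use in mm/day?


ETc = Kc * ET0
    = 0.85 * 4
    = 3.40 mm/day


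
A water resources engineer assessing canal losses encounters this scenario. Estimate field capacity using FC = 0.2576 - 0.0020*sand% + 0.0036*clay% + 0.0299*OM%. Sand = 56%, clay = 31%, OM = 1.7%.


FC = 0.2576 - 0.0020*56 + 0.0036*31 + 0.0299*1.7
   = 0.2576 - 0.1120 + 0.1116 + 0.0508
   = 0.3080


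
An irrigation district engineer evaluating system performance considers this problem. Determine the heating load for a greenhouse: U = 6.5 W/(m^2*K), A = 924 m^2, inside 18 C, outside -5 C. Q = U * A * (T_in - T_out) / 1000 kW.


dT = 18 - (-5) = 23 K
Q = U * A * dT
  = 6.5 * 924 * 23
  = 138138 W = 138.14 kW


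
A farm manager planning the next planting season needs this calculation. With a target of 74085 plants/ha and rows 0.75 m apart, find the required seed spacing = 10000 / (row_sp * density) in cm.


spacing = 10000 / (row_sp * density)
        = 10000 / (0.75 * 74085)
        = 10000 / 55563.75
        = 0.17997 m = 18.00 cm


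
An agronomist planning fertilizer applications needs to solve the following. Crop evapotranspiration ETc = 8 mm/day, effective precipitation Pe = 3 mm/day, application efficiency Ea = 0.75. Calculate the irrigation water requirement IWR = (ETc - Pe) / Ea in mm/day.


IWR = (ETc - Pe) / Ea
    = (8 - 3) / 0.75
    = 5 / 0.75
    = 6.67 mm/day


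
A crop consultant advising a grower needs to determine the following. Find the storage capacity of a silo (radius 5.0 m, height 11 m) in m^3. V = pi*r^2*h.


V = pi * r^2 * h
  = pi * 5.0^2 * 11
  = pi * 25 * 11
  = 863.94 m^3


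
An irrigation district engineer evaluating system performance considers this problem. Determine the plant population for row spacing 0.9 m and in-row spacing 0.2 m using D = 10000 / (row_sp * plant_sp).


D = 10000 / (row_sp * plant_sp)
  = 10000 / (0.9 * 0.2)
  = 10000 / 0.1800
  = 55555.56 plants/ha


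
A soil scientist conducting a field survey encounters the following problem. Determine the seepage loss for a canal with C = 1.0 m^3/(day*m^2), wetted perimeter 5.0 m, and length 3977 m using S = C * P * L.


S = C * P * L
  = 1.0 * 5.0 * 3977
  = 19885 m^3/day


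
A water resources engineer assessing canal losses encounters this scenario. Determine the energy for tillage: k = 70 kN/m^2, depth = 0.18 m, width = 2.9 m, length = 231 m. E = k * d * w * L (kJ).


E = k * d * w * L
  = 70 * 0.18 * 2.9 * 231
  = 8440.74 kJ


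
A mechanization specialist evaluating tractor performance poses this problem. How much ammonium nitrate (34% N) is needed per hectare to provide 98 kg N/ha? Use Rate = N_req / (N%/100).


Rate = N_required / (N_content / 100)
     = 98 / (34 / 100)
     = 98 / 0.34
     = 288.24 kg/ha


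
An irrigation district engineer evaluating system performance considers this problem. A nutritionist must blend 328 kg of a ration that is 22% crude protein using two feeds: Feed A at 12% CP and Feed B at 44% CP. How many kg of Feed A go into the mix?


parts_A = CP_b - target = 44 - 22 = 22
parts_B = target - CP_a = 22 - 12 = 10
total_parts = 22 + 10 = 32
Feed A = 328 * 22 / 32 = 225.50 kg
Feed B = 328 * 10 / 32 = 102.50 kg

225.50 kg


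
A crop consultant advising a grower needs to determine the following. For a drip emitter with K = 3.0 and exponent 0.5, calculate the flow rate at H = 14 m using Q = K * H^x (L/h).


Q = K * H^x
  = 3.0 * 14^0.5
  = 3.0 * 3.7417
  = 11.22 L/h


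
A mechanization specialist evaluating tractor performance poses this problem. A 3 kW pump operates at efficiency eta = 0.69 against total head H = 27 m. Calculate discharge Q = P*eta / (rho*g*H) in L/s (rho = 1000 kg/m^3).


Q = (P * 1000 * eta) / (rho * g * H)
  = (3 * 1000 * 0.69) / (1000 * 9.81 * 27)
  = 2070 / 264870
  = 0.00782 m^3/s = 7.82 L/s


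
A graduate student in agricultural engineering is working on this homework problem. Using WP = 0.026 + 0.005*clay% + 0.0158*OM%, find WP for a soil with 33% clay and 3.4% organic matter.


WP = 0.026 + 0.005*33 + 0.0158*3.4
   = 0.026 + 0.1650 + 0.0537
   = 0.2447


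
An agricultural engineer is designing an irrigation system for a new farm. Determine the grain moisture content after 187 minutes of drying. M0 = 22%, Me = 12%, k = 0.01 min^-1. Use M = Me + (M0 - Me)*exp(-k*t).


M = Me + (M0 - Me) * e^(-k*t)
  = 12 + (22 - 12) * e^(-0.01*187)
  = 12 + 10 * e^(-1.870)
  = 12 + 10 * 0.15412
  = 12 + 1.5412
  = 13.54%


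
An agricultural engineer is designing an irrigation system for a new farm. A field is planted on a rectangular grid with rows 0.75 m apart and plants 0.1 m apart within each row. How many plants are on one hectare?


D = 10000 / (row_sp * plant_sp)
  = 10000 / (0.75 * 0.1)
  = 10000 / 0.0750
  = 133333.33 plants/ha


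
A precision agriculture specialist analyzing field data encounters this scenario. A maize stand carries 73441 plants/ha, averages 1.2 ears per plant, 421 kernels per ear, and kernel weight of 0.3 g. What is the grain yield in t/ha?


Y = density * ears * kernels * kw
  = 73441 * 1.2 * 421 * 0.3 g/ha
  = 11130717.96 g/ha
  = 11130.72 kg/ha = 11.13 t/ha


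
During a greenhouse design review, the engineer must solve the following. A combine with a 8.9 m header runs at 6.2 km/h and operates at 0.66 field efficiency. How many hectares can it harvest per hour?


C = w * v * eta_f / 10
  = 8.9 * 6.2 * 0.66 / 10
  = 36.42 / 10
  = 3.64 ha/h


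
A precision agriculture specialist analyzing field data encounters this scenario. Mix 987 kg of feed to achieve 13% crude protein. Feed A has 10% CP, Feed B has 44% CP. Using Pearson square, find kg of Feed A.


parts_A = CP_b - target = 44 - 13 = 31
parts_B = target - CP_a = 13 - 10 = 3
total_parts = 31 + 3 = 34
Feed A = 987 * 31 / 34 = 899.91 kg
Feed B = 987 * 3 / 34 = 87.09 kg

899.91 kg


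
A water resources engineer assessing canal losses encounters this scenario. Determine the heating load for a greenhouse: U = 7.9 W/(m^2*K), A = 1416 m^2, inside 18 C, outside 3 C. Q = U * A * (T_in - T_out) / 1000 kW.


dT = 18 - (3) = 15 K
Q = U * A * dT
  = 7.9 * 1416 * 15
  = 167796 W = 167.80 kW


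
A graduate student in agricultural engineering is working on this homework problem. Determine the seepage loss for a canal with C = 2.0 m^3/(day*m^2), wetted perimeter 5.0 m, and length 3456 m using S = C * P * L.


S = C * P * L
  = 2.0 * 5.0 * 3456
  = 34560 m^3/day


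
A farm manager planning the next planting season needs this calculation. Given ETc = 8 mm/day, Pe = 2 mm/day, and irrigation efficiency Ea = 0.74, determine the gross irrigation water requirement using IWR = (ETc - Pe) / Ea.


IWR = (ETc - Pe) / Ea
    = (8 - 2) / 0.74
    = 6 / 0.74
    = 8.11 mm/day


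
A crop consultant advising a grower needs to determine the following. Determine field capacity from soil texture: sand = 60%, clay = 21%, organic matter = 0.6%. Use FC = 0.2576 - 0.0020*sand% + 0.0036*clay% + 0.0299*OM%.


FC = 0.2576 - 0.0020*60 + 0.0036*21 + 0.0299*0.6
   = 0.2576 - 0.1200 + 0.0756 + 0.0179
   = 0.2311


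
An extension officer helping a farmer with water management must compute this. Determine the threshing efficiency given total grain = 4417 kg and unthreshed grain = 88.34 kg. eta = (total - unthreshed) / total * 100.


eta = (total - unthreshed) / total * 100
    = (4417 - 88.34) / 4417 * 100
    = 4328.66 / 4417 * 100
    = 98%


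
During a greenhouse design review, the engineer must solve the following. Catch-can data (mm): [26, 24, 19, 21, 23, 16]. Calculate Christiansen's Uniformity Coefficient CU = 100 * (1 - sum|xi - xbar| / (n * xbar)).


xbar = 129 / 6 = 21.500
sum|xi - xbar| = 17
CU = 100 * (1 - 17 / (6 * 21.500))
   = 100 * (1 - 0.1318)
   = 86.82%


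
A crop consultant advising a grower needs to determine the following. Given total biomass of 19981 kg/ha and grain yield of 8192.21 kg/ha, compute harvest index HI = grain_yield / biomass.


HI = grain_yield / biomass
   = 8192.21 / 19981
   = 0.41


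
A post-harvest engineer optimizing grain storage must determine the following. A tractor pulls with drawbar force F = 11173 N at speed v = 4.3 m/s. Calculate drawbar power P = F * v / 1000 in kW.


P = F * v / 1000
  = 11173 * 4.3 / 1000
  = 48043.90 / 1000
  = 48.04 kW


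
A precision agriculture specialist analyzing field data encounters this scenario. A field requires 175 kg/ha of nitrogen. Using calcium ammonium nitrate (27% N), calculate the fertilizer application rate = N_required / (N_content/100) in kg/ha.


Rate = N_required / (N_content / 100)
     = 175 / (27 / 100)
     = 175 / 0.27
     = 648.15 kg/ha


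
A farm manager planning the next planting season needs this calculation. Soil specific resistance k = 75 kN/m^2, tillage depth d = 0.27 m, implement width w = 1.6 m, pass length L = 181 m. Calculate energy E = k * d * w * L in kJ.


E = k * d * w * L
  = 75 * 0.27 * 1.6 * 181
  = 5864.40 kJ


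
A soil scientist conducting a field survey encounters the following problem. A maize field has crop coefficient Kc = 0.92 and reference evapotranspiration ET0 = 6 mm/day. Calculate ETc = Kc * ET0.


ETc = Kc * ET0
    = 0.92 * 6
    = 5.52 mm/day


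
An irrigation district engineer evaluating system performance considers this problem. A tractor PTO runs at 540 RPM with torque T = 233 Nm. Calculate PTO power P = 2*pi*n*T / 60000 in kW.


P = 2*pi*n*T / 60000
  = 2*pi * 540 * 233 / 60000
  = 790550.38 / 60000
  = 13.18 kW


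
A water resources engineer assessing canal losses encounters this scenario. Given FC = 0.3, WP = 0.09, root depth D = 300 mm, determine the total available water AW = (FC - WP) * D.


AW = (FC - WP) * D
   = (0.3 - 0.09) * 300
   = 0.21 * 300
   = 63 mm


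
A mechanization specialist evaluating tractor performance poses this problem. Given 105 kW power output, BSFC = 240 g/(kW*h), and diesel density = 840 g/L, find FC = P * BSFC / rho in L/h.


FC = P * BSFC / rho_fuel
   = 105 * 240 / 840
   = 25200 / 840
   = 30 L/h


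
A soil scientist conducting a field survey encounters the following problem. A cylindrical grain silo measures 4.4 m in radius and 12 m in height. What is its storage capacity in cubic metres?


V = pi * r^2 * h
  = pi * 4.4^2 * 12
  = pi * 19.36 * 12
  = 729.85 m^3


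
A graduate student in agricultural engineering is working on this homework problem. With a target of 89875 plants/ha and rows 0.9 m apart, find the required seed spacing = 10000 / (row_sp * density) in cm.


spacing = 10000 / (row_sp * density)
        = 10000 / (0.9 * 89875)
        = 10000 / 80887.50
        = 0.12363 m = 12.36 cm


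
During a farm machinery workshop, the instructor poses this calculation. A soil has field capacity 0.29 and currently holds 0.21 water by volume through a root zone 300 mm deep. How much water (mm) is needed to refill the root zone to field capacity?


SMD = (FC - theta) * D
    = (0.29 - 0.21) * 300
    = 0.080 * 300
    = 24 mm


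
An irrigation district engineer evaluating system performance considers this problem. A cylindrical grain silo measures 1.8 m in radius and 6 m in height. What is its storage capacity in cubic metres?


V = pi * r^2 * h
  = pi * 1.8^2 * 6
  = pi * 3.24 * 6
  = 61.07 m^3


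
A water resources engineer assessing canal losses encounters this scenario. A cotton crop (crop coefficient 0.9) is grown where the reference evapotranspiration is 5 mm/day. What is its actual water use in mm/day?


ETc = Kc * ET0
    = 0.9 * 5
    = 4.50 mm/day


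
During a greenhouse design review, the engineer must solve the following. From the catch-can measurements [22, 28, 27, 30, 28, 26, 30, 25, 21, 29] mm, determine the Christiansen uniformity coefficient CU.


xbar = 266 / 10 = 26.600
sum|xi - xbar| = 24.800
CU = 100 * (1 - 24.800 / (10 * 26.600))
   = 100 * (1 - 0.0932)
   = 90.68%


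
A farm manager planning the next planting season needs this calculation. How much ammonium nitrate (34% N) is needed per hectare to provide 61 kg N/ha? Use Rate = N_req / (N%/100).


Rate = N_required / (N_content / 100)
     = 61 / (34 / 100)
     = 61 / 0.34
     = 179.41 kg/ha


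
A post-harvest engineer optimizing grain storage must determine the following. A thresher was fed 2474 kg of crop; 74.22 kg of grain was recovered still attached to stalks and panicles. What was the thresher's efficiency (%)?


eta = (total - unthreshed) / total * 100
    = (2474 - 74.22) / 2474 * 100
    = 2399.78 / 2474 * 100
    = 97%


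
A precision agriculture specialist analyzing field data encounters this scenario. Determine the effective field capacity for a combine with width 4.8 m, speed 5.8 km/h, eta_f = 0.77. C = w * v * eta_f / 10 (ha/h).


C = w * v * eta_f / 10
  = 4.8 * 5.8 * 0.77 / 10
  = 21.44 / 10
  = 2.14 ha/h


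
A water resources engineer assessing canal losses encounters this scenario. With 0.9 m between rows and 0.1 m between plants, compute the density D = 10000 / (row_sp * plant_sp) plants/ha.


D = 10000 / (row_sp * plant_sp)
  = 10000 / (0.9 * 0.1)
  = 10000 / 0.0900
  = 111111.11 plants/ha


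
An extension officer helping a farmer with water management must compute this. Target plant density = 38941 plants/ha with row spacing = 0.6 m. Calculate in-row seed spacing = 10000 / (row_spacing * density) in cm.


spacing = 10000 / (row_sp * density)
        = 10000 / (0.6 * 38941)
        = 10000 / 23364.60
        = 0.42800 m = 42.80 cm


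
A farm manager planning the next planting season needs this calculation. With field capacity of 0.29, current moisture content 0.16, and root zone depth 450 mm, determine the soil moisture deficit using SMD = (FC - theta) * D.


SMD = (FC - theta) * D
    = (0.29 - 0.16) * 450
    = 0.130 * 450
    = 58.50 mm


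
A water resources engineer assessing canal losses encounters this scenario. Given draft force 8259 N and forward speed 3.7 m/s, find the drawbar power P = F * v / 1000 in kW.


P = F * v / 1000
  = 8259 * 3.7 / 1000
  = 30558.30 / 1000
  = 30.56 kW


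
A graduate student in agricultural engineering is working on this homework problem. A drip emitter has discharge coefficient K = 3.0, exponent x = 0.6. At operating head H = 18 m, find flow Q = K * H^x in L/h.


Q = K * H^x
  = 3.0 * 18^0.6
  = 3.0 * 5.6645
  = 16.99 L/h


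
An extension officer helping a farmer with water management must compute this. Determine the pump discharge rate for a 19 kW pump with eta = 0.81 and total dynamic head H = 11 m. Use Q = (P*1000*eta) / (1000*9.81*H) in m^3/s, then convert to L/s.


Q = (P * 1000 * eta) / (rho * g * H)
  = (19 * 1000 * 0.81) / (1000 * 9.81 * 11)
  = 15390 / 107910
  = 0.14262 m^3/s = 142.62 L/s


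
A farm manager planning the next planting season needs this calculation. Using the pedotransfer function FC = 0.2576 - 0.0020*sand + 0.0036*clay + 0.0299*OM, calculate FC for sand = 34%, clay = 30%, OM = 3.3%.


FC = 0.2576 - 0.0020*34 + 0.0036*30 + 0.0299*3.3
   = 0.2576 - 0.0680 + 0.1080 + 0.0987
   = 0.3963


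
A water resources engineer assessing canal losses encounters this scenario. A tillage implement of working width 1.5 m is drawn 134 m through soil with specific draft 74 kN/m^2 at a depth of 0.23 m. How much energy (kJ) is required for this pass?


E = k * d * w * L
  = 74 * 0.23 * 1.5 * 134
  = 3421.02 kJ


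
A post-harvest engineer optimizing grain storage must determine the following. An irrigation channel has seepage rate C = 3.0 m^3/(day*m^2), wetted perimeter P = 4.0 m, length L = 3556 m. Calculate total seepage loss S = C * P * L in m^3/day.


S = C * P * L
  = 3.0 * 4.0 * 3556
  = 42672 m^3/day


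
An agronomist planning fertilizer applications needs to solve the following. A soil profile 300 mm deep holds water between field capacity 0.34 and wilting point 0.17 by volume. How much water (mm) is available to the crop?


AW = (FC - WP) * D
   = (0.34 - 0.17) * 300
   = 0.17 * 300
   = 51 mm


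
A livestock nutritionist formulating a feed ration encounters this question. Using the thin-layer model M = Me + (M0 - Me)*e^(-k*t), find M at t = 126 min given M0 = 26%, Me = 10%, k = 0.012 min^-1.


M = Me + (M0 - Me) * e^(-k*t)
  = 10 + (26 - 10) * e^(-0.012*126)
  = 10 + 16 * e^(-1.512)
  = 10 + 16 * 0.22047
  = 10 + 3.5275
  = 13.53%


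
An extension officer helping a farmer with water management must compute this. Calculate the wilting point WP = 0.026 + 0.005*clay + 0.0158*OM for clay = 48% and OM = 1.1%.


WP = 0.026 + 0.005*48 + 0.0158*1.1
   = 0.026 + 0.2400 + 0.0174
   = 0.2834


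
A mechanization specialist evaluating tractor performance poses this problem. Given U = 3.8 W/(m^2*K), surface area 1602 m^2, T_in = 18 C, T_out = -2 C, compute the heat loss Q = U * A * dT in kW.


dT = 18 - (-2) = 20 K
Q = U * A * dT
  = 3.8 * 1602 * 20
  = 121752 W = 121.75 kW


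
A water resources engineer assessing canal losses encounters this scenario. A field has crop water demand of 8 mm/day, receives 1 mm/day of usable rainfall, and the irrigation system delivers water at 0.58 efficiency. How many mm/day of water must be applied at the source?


IWR = (ETc - Pe) / Ea
    = (8 - 1) / 0.58
    = 7 / 0.58
    = 12.07 mm/day


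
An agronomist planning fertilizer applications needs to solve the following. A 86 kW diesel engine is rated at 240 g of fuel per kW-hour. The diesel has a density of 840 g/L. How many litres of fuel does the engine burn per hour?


FC = P * BSFC / rho_fuel
   = 86 * 240 / 840
   = 20640 / 840
   = 24.57 L/h


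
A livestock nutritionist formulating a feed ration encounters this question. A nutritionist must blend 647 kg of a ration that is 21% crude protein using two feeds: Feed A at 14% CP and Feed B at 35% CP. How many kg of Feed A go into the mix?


parts_A = CP_b - target = 35 - 21 = 14
parts_B = target - CP_a = 21 - 14 = 7
total_parts = 14 + 7 = 21
Feed A = 647 * 14 / 21 = 431.33 kg
Feed B = 647 * 7 / 21 = 215.67 kg

431.33 kg


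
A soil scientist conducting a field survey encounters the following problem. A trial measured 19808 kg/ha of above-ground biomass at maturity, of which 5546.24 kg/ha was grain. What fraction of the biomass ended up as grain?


HI = grain_yield / biomass
   = 5546.24 / 19808
   = 0.28


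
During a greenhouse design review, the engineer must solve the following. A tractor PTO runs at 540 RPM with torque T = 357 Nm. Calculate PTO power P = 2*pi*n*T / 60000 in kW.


P = 2*pi*n*T / 60000
  = 2*pi * 540 * 357 / 60000
  = 1211272.46 / 60000
  = 20.19 kW


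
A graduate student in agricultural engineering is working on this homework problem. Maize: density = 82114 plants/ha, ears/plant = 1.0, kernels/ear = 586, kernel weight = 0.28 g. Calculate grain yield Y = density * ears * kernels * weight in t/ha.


Y = density * ears * kernels * kw
  = 82114 * 1.0 * 586 * 0.28 g/ha
  = 13473265.12 g/ha
  = 13473.27 kg/ha = 13.47 t/ha


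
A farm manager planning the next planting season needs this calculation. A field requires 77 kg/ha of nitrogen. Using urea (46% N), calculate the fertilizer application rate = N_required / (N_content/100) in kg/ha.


Rate = N_required / (N_content / 100)
     = 77 / (46 / 100)
     = 77 / 0.46
     = 167.39 kg/ha


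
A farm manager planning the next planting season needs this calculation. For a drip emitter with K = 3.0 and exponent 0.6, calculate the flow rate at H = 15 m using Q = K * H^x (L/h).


Q = K * H^x
  = 3.0 * 15^0.6
  = 3.0 * 5.0776
  = 15.23 L/h


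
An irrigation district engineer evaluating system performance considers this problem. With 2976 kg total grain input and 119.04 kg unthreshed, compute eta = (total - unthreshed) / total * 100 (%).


eta = (total - unthreshed) / total * 100
    = (2976 - 119.04) / 2976 * 100
    = 2856.96 / 2976 * 100
    = 96%
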